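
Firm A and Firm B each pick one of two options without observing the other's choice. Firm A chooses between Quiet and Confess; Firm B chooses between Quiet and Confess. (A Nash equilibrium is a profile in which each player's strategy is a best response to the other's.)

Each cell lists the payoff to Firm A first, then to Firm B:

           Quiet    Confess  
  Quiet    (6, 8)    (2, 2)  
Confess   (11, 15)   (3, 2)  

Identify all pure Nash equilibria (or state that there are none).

(Confess, Quiet)

(Quiet, Quiet): Firm A prefers Confess (11 > 6) — not an equilibrium.
(Quiet, Confess): Firm A prefers Confess (3 > 2); Firm B prefers Quiet (8 > 2) — not an equilibrium.
(Confess, Quiet): Firm A gets 11 ≥ 6 from Quiet, and Firm B gets 15 ≥ 2 from Confess — Nash equilibrium.
(Confess, Confess): Firm B prefers Quiet (15 > 2) — not an equilibrium.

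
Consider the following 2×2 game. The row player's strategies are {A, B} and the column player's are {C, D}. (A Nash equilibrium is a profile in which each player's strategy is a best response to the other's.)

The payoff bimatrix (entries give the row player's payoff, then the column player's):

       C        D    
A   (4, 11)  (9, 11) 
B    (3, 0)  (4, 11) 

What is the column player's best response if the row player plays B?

Against B, the column player earns 0 from C and 11 from D.
So D is the best response.

D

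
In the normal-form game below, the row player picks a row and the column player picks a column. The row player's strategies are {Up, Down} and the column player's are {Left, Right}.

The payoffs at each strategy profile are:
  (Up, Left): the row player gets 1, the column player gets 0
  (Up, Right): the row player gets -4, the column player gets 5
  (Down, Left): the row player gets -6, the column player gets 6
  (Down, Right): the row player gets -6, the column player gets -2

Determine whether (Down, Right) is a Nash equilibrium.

At (Down, Right), the row player earns -6; switching to Up would give -4, so the row player would deviate.
The column player earns -2; switching to Left would give 6, so the column player would deviate.
Since at least one player can profitably deviate, this is not a Nash equilibrium.

No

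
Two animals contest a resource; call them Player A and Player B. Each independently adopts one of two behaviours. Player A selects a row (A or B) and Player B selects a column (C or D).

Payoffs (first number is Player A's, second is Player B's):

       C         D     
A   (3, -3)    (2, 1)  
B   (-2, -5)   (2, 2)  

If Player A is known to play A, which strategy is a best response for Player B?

Against A, Player B earns -3 from C and 1 from D.
So D is the best response.

D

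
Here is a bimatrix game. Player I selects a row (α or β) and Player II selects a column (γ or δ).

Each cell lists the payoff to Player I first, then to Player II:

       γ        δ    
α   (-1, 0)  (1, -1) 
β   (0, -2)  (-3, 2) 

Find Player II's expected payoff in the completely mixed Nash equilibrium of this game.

First find p, the probability Player I plays α, from Player II's indifference between γ and δ: −2(1−p) = −p + 2(1−p), giving p = 4/5.
Since Player II is indifferent in equilibrium, Player II's expected payoff equals the payoff from either column against (4/5, 1/5). Using γ: −2(1/5) = -2/5.

-2/5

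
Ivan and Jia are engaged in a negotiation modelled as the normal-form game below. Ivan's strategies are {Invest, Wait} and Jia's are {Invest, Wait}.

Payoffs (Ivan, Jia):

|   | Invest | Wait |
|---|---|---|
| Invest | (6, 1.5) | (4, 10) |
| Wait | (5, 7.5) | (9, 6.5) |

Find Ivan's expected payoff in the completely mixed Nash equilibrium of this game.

First find y, the probability Jia plays Invest, from Ivan's indifference between Invest and Wait: 6y + 4(1−y) = 5y + 9(1−y), giving y = 5/6.
Since Ivan is indifferent in equilibrium, Ivan's expected payoff equals the payoff from either row against (5/6, 1/6). Using Invest: 6(5/6) + 4(1/6) = 17/3.

17/3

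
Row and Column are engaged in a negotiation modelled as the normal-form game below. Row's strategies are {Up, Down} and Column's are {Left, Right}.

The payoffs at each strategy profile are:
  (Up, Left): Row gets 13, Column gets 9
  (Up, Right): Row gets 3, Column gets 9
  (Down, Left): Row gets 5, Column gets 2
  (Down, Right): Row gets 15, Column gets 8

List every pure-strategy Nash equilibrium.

(Up, Left) and (Down, Right)

(Up, Left): Row gets 13 ≥ 5 from Down, and Column gets 9 ≥ 9 from Right — Nash equilibrium.
(Up, Right): Row prefers Down (15 > 3) — not an equilibrium.
(Down, Left): Row prefers Up (13 > 5); Column prefers Right (8 > 2) — not an equilibrium.
(Down, Right): Row gets 15 ≥ 3 from Up, and Column gets 8 ≥ 2 from Left — Nash equilibrium.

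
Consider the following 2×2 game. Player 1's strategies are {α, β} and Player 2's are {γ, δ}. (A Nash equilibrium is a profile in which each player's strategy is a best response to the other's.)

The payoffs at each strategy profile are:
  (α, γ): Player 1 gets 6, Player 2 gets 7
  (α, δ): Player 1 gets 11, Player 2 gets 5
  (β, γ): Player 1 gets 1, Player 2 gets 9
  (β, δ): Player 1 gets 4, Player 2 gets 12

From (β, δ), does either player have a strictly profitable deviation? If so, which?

Player 1

Player 1 at (β, δ) earns 4; deviating to α yields 11 — a strict improvement.
Player 2 earns 12; deviating to γ yields 9 — not better.
Only Player 1 has a strictly profitable deviation.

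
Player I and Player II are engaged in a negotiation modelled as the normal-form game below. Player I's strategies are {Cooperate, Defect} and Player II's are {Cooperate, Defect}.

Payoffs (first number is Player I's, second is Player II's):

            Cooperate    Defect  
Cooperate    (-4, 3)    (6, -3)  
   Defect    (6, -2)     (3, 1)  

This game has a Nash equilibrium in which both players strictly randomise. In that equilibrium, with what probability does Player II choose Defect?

Let q be the probability that Player II plays Cooperate. In a completely mixed equilibrium, Player I must be indifferent between Cooperate and Defect.
Player I's expected payoff from Cooperate is −4q + 6(1−q); from Defect it is 6q + 3(1−q).
Setting these equal: −10q + 6 = 3q + 3, so q = 3/13.
Therefore Player II plays Defect with probability 1 − 3/13 = 10/13.

10/13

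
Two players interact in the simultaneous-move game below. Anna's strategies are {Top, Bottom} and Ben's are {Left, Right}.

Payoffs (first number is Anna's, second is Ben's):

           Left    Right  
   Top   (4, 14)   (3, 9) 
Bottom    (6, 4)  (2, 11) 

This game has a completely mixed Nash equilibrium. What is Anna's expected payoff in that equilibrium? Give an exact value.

First find q, the probability Ben plays Left, from Anna's indifference between Top and Bottom: 4q + 3(1−q) = 6q + 2(1−q), giving q = 1/3.
Since Anna is indifferent in equilibrium, Anna's expected payoff equals the payoff from either row against (1/3, 2/3). Using Top: 4(1/3) + 3(2/3) = 10/3.

10/3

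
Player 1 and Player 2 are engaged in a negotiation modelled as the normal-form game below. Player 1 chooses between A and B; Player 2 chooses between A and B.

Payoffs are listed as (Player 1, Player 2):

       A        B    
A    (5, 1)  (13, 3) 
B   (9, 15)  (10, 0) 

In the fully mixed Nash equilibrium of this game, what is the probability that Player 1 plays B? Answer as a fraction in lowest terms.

Let x be the probability that Player 1 plays A. In a completely mixed equilibrium, Player 2 must be indifferent between A and B.
Player 2's expected payoff from A is x + 15(1−x); from B it is 3x.
Setting these equal: −14x + 15 = 3x, so x = 15/17.
Therefore Player 1 plays B with probability 1 − 15/17 = 2/17.

2/17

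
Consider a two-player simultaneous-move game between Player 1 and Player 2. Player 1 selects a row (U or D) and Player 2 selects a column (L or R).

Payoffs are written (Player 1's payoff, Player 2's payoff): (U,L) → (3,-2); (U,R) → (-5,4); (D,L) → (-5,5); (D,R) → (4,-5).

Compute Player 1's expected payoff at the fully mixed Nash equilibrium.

First find y, the probability Player 2 plays L, from Player 1's indifference between U and D: 3y − 5(1−y) = −5y + 4(1−y), giving y = 9/17.
Since Player 1 is indifferent in equilibrium, Player 1's expected payoff equals the payoff from either row against (9/17, 8/17). Using U: 3(9/17) − 5(8/17) = -13/17.

-13/17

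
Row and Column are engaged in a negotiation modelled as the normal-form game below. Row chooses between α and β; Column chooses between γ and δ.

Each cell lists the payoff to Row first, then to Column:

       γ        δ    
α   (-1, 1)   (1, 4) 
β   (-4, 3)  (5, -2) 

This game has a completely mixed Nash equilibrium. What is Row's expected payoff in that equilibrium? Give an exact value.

-1/7

First find q, the probability Column plays γ, from Row's indifference between α and β: −q + (1−q) = −4q + 5(1−q), giving q = 4/7.
Since Row is indifferent in equilibrium, Row's expected payoff equals the payoff from either row against (4/7, 3/7). Using α: −(4/7) + (3/7) = -1/7.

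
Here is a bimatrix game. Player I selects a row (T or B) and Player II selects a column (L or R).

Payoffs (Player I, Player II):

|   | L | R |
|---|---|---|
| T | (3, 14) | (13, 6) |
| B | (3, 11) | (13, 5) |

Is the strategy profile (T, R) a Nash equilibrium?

At (T, R), Player I earns 13; switching to B would give 13, so Player I has no profitable deviation.
Player II earns 6; switching to L would give 14, so Player II would deviate.
Since at least one player can profitably deviate, this is not a Nash equilibrium.

No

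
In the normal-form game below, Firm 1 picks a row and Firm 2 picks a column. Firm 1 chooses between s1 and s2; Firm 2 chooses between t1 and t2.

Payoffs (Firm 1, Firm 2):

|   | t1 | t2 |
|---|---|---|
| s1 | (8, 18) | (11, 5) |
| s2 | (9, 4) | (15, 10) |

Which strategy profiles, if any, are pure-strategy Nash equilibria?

(s1, t1): Firm 1 prefers s2 (9 > 8) — not an equilibrium.
(s1, t2): Firm 1 prefers s2 (15 > 11); Firm 2 prefers t1 (18 > 5) — not an equilibrium.
(s2, t1): Firm 2 prefers t2 (10 > 4) — not an equilibrium.
(s2, t2): Firm 1 gets 15 ≥ 11 from s1, and Firm 2 gets 10 ≥ 4 from t1 — Nash equilibrium.

(s2, t2)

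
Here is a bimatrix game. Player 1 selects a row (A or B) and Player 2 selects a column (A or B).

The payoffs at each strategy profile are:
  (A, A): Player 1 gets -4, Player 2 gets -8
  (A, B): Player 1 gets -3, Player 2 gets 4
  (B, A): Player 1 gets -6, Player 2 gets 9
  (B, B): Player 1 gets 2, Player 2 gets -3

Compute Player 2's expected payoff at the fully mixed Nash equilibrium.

1/2

First find x, the probability Player 1 plays A, from Player 2's indifference between A and B: −8x + 9(1−x) = 4x − 3(1−x), giving x = 1/2.
Since Player 2 is indifferent in equilibrium, Player 2's expected payoff equals the payoff from either column against (1/2, 1/2). Using A: −8(1/2) + 9(1/2) = 1/2.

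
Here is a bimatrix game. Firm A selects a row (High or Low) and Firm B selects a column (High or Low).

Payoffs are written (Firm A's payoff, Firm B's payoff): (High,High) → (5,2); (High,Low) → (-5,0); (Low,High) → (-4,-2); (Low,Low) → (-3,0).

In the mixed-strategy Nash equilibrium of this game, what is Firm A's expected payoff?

First find q, the probability Firm B plays High, from Firm A's indifference between High and Low: 5q − 5(1−q) = −4q − 3(1−q), giving q = 2/11.
Since Firm A is indifferent in equilibrium, Firm A's expected payoff equals the payoff from either row against (2/11, 9/11). Using High: 5(2/11) − 5(9/11) = -35/11.

-35/11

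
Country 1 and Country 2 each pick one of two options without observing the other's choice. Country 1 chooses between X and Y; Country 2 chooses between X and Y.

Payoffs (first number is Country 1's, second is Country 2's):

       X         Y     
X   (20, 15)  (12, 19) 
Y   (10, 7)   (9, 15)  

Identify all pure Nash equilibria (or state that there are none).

(X, X): Country 2 prefers Y (19 > 15) — not an equilibrium.
(X, Y): Country 1 gets 12 ≥ 9 from Y, and Country 2 gets 19 ≥ 15 from X — Nash equilibrium.
(Y, X): Country 1 prefers X (20 > 10); Country 2 prefers Y (15 > 7) — not an equilibrium.
(Y, Y): Country 1 prefers X (12 > 9) — not an equilibrium.

(X, Y)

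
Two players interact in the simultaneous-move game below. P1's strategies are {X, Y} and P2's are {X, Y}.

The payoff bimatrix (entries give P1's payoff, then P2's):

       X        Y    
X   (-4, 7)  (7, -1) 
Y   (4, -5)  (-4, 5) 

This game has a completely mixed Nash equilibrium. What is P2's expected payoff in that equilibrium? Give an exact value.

5/3

First find p, the probability P1 plays X, from P2's indifference between X and Y: 7p − 5(1−p) = −p + 5(1−p), giving p = 5/9.
Since P2 is indifferent in equilibrium, P2's expected payoff equals the payoff from either column against (5/9, 4/9). Using X: 7(5/9) − 5(4/9) = 5/3.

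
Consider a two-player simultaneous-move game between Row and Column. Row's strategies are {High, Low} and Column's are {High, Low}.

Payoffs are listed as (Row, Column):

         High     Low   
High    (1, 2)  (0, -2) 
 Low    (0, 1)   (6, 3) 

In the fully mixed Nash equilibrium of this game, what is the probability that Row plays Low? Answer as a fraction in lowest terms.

Let x be the probability that Row plays High. In a completely mixed equilibrium, Column must be indifferent between High and Low.
Column's expected payoff from High is 2x + (1−x); from Low it is −2x + 3(1−x).
Setting these equal: x + 1 = −5x + 3, so x = 1/3.
Therefore Row plays Low with probability 1 − 1/3 = 2/3.

2/3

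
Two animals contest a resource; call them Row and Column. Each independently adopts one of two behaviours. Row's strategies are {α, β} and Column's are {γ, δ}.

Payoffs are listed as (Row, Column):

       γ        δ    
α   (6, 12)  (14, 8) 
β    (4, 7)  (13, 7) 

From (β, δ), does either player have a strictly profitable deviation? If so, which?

Row at (β, δ) earns 13; deviating to α yields 14 — a strict improvement.
Column earns 7; deviating to γ yields 7 — not better.
Only Row has a strictly profitable deviation.

Row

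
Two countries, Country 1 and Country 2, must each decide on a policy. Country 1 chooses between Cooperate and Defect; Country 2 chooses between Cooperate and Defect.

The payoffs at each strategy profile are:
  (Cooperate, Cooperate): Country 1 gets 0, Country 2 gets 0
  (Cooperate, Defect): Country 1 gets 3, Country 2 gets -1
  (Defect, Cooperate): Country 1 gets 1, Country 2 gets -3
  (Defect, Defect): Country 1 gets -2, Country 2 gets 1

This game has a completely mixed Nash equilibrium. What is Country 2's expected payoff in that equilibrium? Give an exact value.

-3/5

First find p, the probability Country 1 plays Cooperate, from Country 2's indifference between Cooperate and Defect: −3(1−p) = −p + (1−p), giving p = 4/5.
Since Country 2 is indifferent in equilibrium, Country 2's expected payoff equals the payoff from either column against (4/5, 1/5). Using Cooperate: −3(1/5) = -3/5.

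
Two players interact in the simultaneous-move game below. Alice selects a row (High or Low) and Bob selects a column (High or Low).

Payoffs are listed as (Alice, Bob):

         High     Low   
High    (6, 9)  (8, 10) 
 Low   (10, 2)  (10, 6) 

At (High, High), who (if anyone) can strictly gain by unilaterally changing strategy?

Alice at (High, High) earns 6; deviating to Low yields 10 — a strict improvement.
Bob earns 9; deviating to Low yields 10 — a strict improvement.
Both Alice and Bob have strictly profitable deviations.

Both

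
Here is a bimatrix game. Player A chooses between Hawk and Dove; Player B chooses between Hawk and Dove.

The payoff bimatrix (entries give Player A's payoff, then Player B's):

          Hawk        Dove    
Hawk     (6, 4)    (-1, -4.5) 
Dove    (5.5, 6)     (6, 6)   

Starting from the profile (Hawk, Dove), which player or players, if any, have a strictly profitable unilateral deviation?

Player A at (Hawk, Dove) earns -1; deviating to Dove yields 6 — a strict improvement.
Player B earns -4.5; deviating to Hawk yields 4 — a strict improvement.
Both Player A and Player B have strictly profitable deviations.

Both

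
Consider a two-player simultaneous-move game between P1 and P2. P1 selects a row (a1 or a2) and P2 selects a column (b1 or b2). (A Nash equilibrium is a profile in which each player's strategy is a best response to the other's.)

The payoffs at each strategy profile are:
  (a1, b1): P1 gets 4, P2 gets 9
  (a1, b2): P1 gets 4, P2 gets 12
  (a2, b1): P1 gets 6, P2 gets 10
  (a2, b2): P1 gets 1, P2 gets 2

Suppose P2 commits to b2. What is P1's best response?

Against b2, P1 earns 4 from a1 and 1 from a2.
So a1 is the best response.

a1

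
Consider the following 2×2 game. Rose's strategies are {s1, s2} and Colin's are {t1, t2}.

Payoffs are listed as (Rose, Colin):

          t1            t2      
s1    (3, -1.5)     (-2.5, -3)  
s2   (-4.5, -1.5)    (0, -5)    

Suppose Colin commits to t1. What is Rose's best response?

Against t1, Rose earns 3 from s1 and -4.5 from s2.
So s1 is the best response.

s1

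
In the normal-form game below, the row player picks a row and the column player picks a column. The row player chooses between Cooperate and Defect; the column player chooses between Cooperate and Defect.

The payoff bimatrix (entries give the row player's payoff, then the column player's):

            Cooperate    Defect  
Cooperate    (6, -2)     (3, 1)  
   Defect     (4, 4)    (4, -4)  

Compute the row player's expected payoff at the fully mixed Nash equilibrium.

First find q, the probability the column player plays Cooperate, from the row player's indifference between Cooperate and Defect: 6q + 3(1−q) = 4q + 4(1−q), giving q = 1/3.
Since the row player is indifferent in equilibrium, the row player's expected payoff equals the payoff from either row against (1/3, 2/3). Using Cooperate: 6(1/3) + 3(2/3) = 4.

4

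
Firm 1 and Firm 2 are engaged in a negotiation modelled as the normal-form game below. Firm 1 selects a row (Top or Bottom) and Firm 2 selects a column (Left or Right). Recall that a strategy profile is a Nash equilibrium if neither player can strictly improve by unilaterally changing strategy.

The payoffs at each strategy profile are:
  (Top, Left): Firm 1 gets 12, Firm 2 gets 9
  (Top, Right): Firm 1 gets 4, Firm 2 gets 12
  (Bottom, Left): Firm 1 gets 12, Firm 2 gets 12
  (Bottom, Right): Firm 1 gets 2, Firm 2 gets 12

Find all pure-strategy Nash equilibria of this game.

(Top, Left): Firm 2 prefers Right (12 > 9) — not an equilibrium.
(Top, Right): Firm 1 gets 4 ≥ 2 from Bottom, and Firm 2 gets 12 ≥ 9 from Left — Nash equilibrium.
(Bottom, Left): Firm 1 gets 12 ≥ 12 from Top, and Firm 2 gets 12 ≥ 12 from Right — Nash equilibrium.
(Bottom, Right): Firm 1 prefers Top (4 > 2) — not an equilibrium.

(Top, Right) and (Bottom, Left)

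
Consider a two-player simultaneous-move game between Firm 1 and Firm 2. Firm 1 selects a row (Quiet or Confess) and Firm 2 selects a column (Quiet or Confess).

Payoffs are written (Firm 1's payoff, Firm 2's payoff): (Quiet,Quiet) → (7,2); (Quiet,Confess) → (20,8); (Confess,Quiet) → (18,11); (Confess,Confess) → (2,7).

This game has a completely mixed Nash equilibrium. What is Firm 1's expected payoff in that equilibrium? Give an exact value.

First find q, the probability Firm 2 plays Quiet, from Firm 1's indifference between Quiet and Confess: 7q + 20(1−q) = 18q + 2(1−q), giving q = 18/29.
Since Firm 1 is indifferent in equilibrium, Firm 1's expected payoff equals the payoff from either row against (18/29, 11/29). Using Quiet: 7(18/29) + 20(11/29) = 346/29.

346/29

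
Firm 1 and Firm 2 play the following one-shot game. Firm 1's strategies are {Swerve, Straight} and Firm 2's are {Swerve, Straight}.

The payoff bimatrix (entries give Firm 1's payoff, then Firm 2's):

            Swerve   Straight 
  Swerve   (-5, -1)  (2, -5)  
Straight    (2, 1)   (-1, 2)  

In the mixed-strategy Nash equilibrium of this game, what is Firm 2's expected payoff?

First find x, the probability Firm 1 plays Swerve, from Firm 2's indifference between Swerve and Straight: −x + (1−x) = −5x + 2(1−x), giving x = 1/5.
Since Firm 2 is indifferent in equilibrium, Firm 2's expected payoff equals the payoff from either column against (1/5, 4/5). Using Swerve: −(1/5) + (4/5) = 3/5.

3/5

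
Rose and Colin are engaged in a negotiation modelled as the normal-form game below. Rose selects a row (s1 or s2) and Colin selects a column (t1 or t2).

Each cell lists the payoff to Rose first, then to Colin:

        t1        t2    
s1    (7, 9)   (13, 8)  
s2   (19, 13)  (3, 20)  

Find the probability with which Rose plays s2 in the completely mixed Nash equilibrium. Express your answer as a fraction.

Let x be the probability that Rose plays s1. In a completely mixed equilibrium, Colin must be indifferent between t1 and t2.
Colin's expected payoff from t1 is 9x + 13(1−x); from t2 it is 8x + 20(1−x).
Setting these equal: −4x + 13 = −12x + 20, so x = 7/8.
Therefore Rose plays s2 with probability 1 − 7/8 = 1/8.

1/8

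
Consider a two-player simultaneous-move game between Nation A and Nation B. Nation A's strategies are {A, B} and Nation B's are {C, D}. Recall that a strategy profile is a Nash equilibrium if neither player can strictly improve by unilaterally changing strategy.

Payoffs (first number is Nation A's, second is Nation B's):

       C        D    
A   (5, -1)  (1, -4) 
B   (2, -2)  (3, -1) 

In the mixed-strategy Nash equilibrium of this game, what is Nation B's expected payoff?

First find p, the probability Nation A plays A, from Nation B's indifference between C and D: −p − 2(1−p) = −4p − (1−p), giving p = 1/4.
Since Nation B is indifferent in equilibrium, Nation B's expected payoff equals the payoff from either column against (1/4, 3/4). Using C: −(1/4) − 2(3/4) = -7/4.

-7/4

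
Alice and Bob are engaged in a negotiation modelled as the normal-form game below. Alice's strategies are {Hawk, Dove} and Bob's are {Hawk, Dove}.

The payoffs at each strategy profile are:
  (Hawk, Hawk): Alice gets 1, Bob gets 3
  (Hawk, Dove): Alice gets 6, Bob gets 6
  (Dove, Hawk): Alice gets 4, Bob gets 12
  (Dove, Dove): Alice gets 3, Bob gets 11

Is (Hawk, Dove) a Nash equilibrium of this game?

Yes

At (Hawk, Dove), Alice earns 6; switching to Dove would give 3, so Alice has no profitable deviation.
Bob earns 6; switching to Hawk would give 3, so Bob has no profitable deviation.
Neither player can gain by a unilateral deviation, so this profile is a Nash equilibrium.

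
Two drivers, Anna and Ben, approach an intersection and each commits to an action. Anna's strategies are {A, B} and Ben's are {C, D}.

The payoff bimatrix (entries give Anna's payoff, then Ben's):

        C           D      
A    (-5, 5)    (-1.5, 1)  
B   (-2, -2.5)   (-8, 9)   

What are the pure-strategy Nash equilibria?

(A, C): Anna prefers B (-2 > -5) — not an equilibrium.
(A, D): Ben prefers C (5 > 1) — not an equilibrium.
(B, C): Ben prefers D (9 > -2.5) — not an equilibrium.
(B, D): Anna prefers A (-1.5 > -8) — not an equilibrium.

none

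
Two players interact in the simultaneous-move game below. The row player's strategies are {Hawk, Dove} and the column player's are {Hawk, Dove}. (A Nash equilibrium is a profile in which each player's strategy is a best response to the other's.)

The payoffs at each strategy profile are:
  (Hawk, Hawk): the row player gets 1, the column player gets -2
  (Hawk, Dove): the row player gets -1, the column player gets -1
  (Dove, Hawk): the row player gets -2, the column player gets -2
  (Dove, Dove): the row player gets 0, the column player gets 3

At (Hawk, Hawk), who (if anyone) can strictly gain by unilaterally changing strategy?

The column player

The row player at (Hawk, Hawk) earns 1; deviating to Dove yields -2 — not better.
The column player earns -2; deviating to Dove yields -1 — a strict improvement.
Only the column player has a strictly profitable deviation.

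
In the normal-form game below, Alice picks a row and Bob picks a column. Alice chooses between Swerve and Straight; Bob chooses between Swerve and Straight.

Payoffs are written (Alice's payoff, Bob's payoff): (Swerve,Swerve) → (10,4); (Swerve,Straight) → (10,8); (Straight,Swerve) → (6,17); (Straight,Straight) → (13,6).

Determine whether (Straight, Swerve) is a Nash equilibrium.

No

At (Straight, Swerve), Alice earns 6; switching to Swerve would give 10, so Alice would deviate.
Bob earns 17; switching to Straight would give 6, so Bob has no profitable deviation.
Since at least one player can profitably deviate, this is not a Nash equilibrium.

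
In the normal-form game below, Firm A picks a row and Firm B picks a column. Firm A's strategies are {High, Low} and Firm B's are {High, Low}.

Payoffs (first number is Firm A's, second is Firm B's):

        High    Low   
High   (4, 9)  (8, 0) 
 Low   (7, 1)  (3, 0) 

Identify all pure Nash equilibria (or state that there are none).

(High, High): Firm A prefers Low (7 > 4) — not an equilibrium.
(High, Low): Firm B prefers High (9 > 0) — not an equilibrium.
(Low, High): Firm A gets 7 ≥ 4 from High, and Firm B gets 1 ≥ 0 from Low — Nash equilibrium.
(Low, Low): Firm A prefers High (8 > 3); Firm B prefers High (1 > 0) — not an equilibrium.

(Low, High)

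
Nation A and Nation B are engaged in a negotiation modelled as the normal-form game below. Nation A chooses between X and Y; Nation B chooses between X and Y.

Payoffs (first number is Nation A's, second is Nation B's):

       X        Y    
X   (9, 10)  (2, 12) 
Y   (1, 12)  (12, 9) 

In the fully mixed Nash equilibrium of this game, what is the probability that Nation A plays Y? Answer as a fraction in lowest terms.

Let x be the probability that Nation A plays X. In a completely mixed equilibrium, Nation B must be indifferent between X and Y.
Nation B's expected payoff from X is 10x + 12(1−x); from Y it is 12x + 9(1−x).
Setting these equal: −2x + 12 = 3x + 9, so x = 3/5.
Therefore Nation A plays Y with probability 1 − 3/5 = 2/5.

2/5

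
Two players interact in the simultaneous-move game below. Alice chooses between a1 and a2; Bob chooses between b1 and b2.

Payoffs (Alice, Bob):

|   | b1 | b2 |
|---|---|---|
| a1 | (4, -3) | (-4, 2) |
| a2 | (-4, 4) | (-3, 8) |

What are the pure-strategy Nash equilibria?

(a2, b2)

(a1, b1): Bob prefers b2 (2 > -3) — not an equilibrium.
(a1, b2): Alice prefers a2 (-3 > -4) — not an equilibrium.
(a2, b1): Alice prefers a1 (4 > -4); Bob prefers b2 (8 > 4) — not an equilibrium.
(a2, b2): Alice gets -3 ≥ -4 from a1, and Bob gets 8 ≥ 4 from b1 — Nash equilibrium.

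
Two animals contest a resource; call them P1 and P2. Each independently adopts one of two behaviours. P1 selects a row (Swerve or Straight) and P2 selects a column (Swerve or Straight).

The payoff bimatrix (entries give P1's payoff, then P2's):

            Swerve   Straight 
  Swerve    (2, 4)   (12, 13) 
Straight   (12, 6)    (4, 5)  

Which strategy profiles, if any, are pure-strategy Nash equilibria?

(Swerve, Swerve): P1 prefers Straight (12 > 2); P2 prefers Straight (13 > 4) — not an equilibrium.
(Swerve, Straight): P1 gets 12 ≥ 4 from Straight, and P2 gets 13 ≥ 4 from Swerve — Nash equilibrium.
(Straight, Swerve): P1 gets 12 ≥ 2 from Swerve, and P2 gets 6 ≥ 5 from Straight — Nash equilibrium.
(Straight, Straight): P1 prefers Swerve (12 > 4); P2 prefers Swerve (6 > 5) — not an equilibrium.

(Swerve, Straight) and (Straight, Swerve)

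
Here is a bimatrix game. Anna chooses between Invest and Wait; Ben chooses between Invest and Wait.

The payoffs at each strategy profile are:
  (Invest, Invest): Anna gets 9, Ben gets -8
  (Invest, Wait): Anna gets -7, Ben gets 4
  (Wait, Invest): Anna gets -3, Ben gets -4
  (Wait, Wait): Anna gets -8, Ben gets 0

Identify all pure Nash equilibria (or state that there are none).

(Invest, Wait)

(Invest, Invest): Ben prefers Wait (4 > -8) — not an equilibrium.
(Invest, Wait): Anna gets -7 ≥ -8 from Wait, and Ben gets 4 ≥ -8 from Invest — Nash equilibrium.
(Wait, Invest): Anna prefers Invest (9 > -3); Ben prefers Wait (0 > -4) — not an equilibrium.
(Wait, Wait): Anna prefers Invest (-7 > -8) — not an equilibrium.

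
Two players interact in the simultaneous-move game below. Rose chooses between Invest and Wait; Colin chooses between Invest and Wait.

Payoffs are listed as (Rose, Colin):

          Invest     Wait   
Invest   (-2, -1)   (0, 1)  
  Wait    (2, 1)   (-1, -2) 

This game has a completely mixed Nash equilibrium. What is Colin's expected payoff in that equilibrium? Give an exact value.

First find p, the probability Rose plays Invest, from Colin's indifference between Invest and Wait: −p + (1−p) = p − 2(1−p), giving p = 3/5.
Since Colin is indifferent in equilibrium, Colin's expected payoff equals the payoff from either column against (3/5, 2/5). Using Invest: −(3/5) + (2/5) = -1/5.

-1/5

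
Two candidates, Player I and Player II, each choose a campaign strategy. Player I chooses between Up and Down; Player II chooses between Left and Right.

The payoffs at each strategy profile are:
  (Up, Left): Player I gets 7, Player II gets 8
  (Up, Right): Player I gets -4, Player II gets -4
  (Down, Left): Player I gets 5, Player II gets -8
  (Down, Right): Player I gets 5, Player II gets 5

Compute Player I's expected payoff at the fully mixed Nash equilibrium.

First find q, the probability Player II plays Left, from Player I's indifference between Up and Down: 7q − 4(1−q) = 5q + 5(1−q), giving q = 9/11.
Since Player I is indifferent in equilibrium, Player I's expected payoff equals the payoff from either row against (9/11, 2/11). Using Up: 7(9/11) − 4(2/11) = 5.

5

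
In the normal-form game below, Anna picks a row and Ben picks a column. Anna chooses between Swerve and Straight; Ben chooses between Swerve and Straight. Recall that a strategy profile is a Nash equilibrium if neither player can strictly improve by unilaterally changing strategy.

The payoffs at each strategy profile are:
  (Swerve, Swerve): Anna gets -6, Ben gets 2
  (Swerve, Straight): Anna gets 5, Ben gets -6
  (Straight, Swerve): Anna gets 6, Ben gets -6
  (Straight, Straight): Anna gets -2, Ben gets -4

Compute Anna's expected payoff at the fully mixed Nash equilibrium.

18/19

First find q, the probability Ben plays Swerve, from Anna's indifference between Swerve and Straight: −6q + 5(1−q) = 6q − 2(1−q), giving q = 7/19.
Since Anna is indifferent in equilibrium, Anna's expected payoff equals the payoff from either row against (7/19, 12/19). Using Swerve: −6(7/19) + 5(12/19) = 18/19.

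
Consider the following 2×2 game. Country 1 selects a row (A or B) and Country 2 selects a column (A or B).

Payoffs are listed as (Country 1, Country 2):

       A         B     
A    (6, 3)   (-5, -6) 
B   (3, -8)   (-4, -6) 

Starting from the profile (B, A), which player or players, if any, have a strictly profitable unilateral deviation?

Country 1 at (B, A) earns 3; deviating to A yields 6 — a strict improvement.
Country 2 earns -8; deviating to B yields -6 — a strict improvement.
Both Country 1 and Country 2 have strictly profitable deviations.

Both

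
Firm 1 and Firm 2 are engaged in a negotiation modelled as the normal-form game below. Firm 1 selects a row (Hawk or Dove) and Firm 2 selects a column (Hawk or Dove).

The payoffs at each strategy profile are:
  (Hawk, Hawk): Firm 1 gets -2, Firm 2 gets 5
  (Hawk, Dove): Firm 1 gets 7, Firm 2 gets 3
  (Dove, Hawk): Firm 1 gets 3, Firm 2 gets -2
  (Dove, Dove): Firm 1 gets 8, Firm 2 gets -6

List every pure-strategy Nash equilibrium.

(Hawk, Hawk): Firm 1 prefers Dove (3 > -2) — not an equilibrium.
(Hawk, Dove): Firm 1 prefers Dove (8 > 7); Firm 2 prefers Hawk (5 > 3) — not an equilibrium.
(Dove, Hawk): Firm 1 gets 3 ≥ -2 from Hawk, and Firm 2 gets -2 ≥ -6 from Dove — Nash equilibrium.
(Dove, Dove): Firm 2 prefers Hawk (-2 > -6) — not an equilibrium.

(Dove, Hawk)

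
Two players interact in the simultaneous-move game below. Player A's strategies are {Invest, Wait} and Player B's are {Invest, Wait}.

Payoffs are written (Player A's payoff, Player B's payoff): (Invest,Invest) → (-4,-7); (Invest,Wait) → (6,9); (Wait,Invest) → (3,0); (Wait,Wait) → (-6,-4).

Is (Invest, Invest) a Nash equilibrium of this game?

No

At (Invest, Invest), Player A earns -4; switching to Wait would give 3, so Player A would deviate.
Player B earns -7; switching to Wait would give 9, so Player B would deviate.
Since at least one player can profitably deviate, this is not a Nash equilibrium.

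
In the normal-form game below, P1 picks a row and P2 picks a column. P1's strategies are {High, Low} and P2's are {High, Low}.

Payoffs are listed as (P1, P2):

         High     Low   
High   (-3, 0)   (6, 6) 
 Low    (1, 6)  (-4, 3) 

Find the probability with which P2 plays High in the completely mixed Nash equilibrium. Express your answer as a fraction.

5/7

Let q be the probability that P2 plays High. In a completely mixed equilibrium, P1 must be indifferent between High and Low.
P1's expected payoff from High is −3q + 6(1−q); from Low it is q − 4(1−q).
Setting these equal: −9q + 6 = 5q − 4, so q = 5/7.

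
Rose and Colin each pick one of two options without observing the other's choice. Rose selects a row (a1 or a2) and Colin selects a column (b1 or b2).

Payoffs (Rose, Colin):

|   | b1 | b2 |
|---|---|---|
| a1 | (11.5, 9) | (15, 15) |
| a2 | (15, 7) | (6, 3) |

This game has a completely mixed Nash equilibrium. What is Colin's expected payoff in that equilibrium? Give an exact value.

First find x, the probability Rose plays a1, from Colin's indifference between b1 and b2: 9x + 7(1−x) = 15x + 3(1−x), giving x = 2/5.
Since Colin is indifferent in equilibrium, Colin's expected payoff equals the payoff from either column against (2/5, 3/5). Using b1: 9(2/5) + 7(3/5) = 39/5.

39/5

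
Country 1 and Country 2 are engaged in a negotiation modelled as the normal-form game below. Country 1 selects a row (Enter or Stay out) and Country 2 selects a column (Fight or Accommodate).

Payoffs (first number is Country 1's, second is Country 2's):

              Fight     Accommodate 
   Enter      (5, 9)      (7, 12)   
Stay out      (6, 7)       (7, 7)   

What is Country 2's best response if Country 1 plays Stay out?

Against Stay out, Country 2 earns 7 from Fight and 7 from Accommodate.
So either strategy is a best response.

either — both Fight and Accommodate are best responses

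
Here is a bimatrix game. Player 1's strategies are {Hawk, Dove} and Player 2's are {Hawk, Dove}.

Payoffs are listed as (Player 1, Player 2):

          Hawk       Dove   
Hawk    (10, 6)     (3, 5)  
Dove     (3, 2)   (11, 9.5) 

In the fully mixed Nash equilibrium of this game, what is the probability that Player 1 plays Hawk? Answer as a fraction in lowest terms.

15/17

Let r be the probability that Player 1 plays Hawk. In a completely mixed equilibrium, Player 2 must be indifferent between Hawk and Dove.
Player 2's expected payoff from Hawk is 6r + 2(1−r); from Dove it is 5r + 9.5(1−r).
Setting these equal: 4r + 2 = −4.5r + 9.5, so r = 15/17.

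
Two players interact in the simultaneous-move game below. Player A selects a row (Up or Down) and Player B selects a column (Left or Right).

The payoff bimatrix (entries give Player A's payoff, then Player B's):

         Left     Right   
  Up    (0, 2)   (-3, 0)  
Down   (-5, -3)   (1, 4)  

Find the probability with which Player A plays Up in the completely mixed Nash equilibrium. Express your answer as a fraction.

7/9

Let r be the probability that Player A plays Up. In a completely mixed equilibrium, Player B must be indifferent between Left and Right.
Player B's expected payoff from Left is 2r − 3(1−r); from Right it is 4(1−r).
Setting these equal: 5r − 3 = −4r + 4, so r = 7/9.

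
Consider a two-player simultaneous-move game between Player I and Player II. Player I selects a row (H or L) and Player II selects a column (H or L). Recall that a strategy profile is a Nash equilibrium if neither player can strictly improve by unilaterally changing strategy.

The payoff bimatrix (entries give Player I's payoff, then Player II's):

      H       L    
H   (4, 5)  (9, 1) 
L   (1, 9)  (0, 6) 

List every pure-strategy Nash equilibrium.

(H, H)

(H, H): Player I gets 4 ≥ 1 from L, and Player II gets 5 ≥ 1 from L — Nash equilibrium.
(H, L): Player II prefers H (5 > 1) — not an equilibrium.
(L, H): Player I prefers H (4 > 1) — not an equilibrium.
(L, L): Player I prefers H (9 > 0); Player II prefers H (9 > 6) — not an equilibrium.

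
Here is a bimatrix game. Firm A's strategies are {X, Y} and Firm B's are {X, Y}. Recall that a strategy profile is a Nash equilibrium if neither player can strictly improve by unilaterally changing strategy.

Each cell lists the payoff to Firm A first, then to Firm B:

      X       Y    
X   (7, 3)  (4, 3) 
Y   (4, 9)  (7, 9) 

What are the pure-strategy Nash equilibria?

(X, X): Firm A gets 7 ≥ 4 from Y, and Firm B gets 3 ≥ 3 from Y — Nash equilibrium.
(X, Y): Firm A prefers Y (7 > 4) — not an equilibrium.
(Y, X): Firm A prefers X (7 > 4) — not an equilibrium.
(Y, Y): Firm A gets 7 ≥ 4 from X, and Firm B gets 9 ≥ 9 from X — Nash equilibrium.

(X, X) and (Y, Y)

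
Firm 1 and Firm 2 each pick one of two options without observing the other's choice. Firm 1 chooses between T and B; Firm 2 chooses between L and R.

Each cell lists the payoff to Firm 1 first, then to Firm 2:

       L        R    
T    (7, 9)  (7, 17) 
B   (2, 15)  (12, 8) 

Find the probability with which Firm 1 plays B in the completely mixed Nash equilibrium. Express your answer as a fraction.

8/15

Let x be the probability that Firm 1 plays T. In a completely mixed equilibrium, Firm 2 must be indifferent between L and R.
Firm 2's expected payoff from L is 9x + 15(1−x); from R it is 17x + 8(1−x).
Setting these equal: −6x + 15 = 9x + 8, so x = 7/15.
Therefore Firm 1 plays B with probability 1 − 7/15 = 8/15.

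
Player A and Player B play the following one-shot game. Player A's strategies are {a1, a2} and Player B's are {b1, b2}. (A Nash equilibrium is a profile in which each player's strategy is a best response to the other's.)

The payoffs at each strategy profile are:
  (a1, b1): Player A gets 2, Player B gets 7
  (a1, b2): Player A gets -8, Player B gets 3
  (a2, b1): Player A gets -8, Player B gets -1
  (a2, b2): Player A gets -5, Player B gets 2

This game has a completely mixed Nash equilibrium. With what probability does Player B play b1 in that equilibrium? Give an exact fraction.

3/13

Let y be the probability that Player B plays b1. In a completely mixed equilibrium, Player A must be indifferent between a1 and a2.
Player A's expected payoff from a1 is 2y − 8(1−y); from a2 it is −8y − 5(1−y).
Setting these equal: 10y − 8 = −3y − 5, so y = 3/13.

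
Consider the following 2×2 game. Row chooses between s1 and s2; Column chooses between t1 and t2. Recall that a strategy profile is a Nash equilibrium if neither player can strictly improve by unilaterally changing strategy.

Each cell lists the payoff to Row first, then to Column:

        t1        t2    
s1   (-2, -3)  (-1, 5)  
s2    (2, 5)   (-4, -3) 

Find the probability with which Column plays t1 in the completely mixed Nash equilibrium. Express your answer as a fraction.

3/7

Let q be the probability that Column plays t1. In a completely mixed equilibrium, Row must be indifferent between s1 and s2.
Row's expected payoff from s1 is −2q − (1−q); from s2 it is 2q − 4(1−q).
Setting these equal: −q − 1 = 6q − 4, so q = 3/7.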